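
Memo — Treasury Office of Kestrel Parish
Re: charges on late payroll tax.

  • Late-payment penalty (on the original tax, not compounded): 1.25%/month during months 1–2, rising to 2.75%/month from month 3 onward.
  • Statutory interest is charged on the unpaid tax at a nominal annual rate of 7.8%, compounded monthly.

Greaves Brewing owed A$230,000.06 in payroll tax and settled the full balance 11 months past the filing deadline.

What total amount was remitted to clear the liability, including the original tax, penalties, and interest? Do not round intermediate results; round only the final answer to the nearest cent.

Penalty, months 1–2: 2 × 1.25% × A$230,000.06 = A$5,750.00…
Penalty, months 3–11: 9 × 2.75% × A$230,000.06 = A$56,925.01…
Interest (7.8%/yr ÷ 12 = 0.65%/month): A$230,000.06 × ((1 + 0.0065)^11 − 1) = A$16,990.0257…
Total = A$230,000.06 + A$62,675.0164… + A$16,990.0257… = A$309,665.10

A$309,665.10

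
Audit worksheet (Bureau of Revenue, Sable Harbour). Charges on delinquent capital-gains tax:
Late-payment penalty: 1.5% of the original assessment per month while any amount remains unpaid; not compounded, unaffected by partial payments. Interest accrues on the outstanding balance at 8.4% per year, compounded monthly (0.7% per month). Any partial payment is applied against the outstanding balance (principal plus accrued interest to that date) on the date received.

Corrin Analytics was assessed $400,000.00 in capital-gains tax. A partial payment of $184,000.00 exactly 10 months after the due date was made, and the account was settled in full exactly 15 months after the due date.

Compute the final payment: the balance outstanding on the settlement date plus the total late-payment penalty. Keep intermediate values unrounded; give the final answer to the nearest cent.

Balance at month 10: $400,000.0000 × (1 + 0.007)^10 = $428,898.6674…
After $184,000.00 payment: $428,898.6674… − $184,000.00 = $244,898.6674…
Balance at month 15: $244,898.6674… × (1 + 0.007)^5 = $253,590.9640…
Penalty: 15 × 1.5% × $400,000.00 = $90,000.00
Final settlement = outstanding balance + penalty = $253,590.9640… + $90,000.00 = $343,590.96

$343,590.96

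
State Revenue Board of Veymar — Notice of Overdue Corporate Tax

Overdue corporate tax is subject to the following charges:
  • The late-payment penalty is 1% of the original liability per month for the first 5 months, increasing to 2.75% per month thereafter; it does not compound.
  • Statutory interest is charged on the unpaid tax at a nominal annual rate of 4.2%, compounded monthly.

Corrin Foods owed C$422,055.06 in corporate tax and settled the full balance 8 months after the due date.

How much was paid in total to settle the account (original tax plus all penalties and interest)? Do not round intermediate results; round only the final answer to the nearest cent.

C$489,940.68

Penalty, months 1–5: 5 × 1% × C$422,055.06 = C$21,102.75…
Penalty, months 6–8: 3 × 2.75% × C$422,055.06 = C$34,819.54…
Interest (4.2%/yr ÷ 12 = 0.35%/month): C$422,055.06 × ((1 + 0.0035)^8 − 1) = C$11,963.3244…
Total = C$422,055.06 + C$55,922.2955… + C$11,963.3244… = C$489,940.68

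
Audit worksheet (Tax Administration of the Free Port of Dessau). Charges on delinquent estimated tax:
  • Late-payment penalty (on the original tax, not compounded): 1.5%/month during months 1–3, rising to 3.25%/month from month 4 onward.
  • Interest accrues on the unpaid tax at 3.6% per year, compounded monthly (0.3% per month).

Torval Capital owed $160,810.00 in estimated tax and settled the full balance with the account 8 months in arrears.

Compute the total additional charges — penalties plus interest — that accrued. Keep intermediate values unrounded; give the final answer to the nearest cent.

Penalty, months 1–3: 3 × 1.5% × $160,810.00 = $7,236.45
Penalty, months 4–8: 5 × 3.25% × $160,810.00 = $26,131.63…
Interest: $160,810.00 × ((1 + 0.003)^8 − 1) = $160,810.00 × 0.0242535… = $3,900.2082…
Penalties + interest = $33,368.0750 + $3,900.2082… = $37,268.28

$37,268.28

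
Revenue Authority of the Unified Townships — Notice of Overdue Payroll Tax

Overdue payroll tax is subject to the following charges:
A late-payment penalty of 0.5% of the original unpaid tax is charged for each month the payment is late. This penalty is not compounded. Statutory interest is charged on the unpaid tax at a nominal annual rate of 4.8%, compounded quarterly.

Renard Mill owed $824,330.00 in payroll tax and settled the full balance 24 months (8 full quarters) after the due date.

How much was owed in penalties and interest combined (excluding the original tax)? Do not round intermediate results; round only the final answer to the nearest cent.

$181,459.96

Late-payment penalty = 0.5% × $824,330.00 × 24 mo = $98,919.60
Interest (4.8%/yr ÷ 4 = 1.2%/quarter): $824,330.00 × ((1 + 0.012)^8 − 1) = $82,540.3554…
Penalties + interest = $98,919.6000 + $82,540.3554… = $181,459.96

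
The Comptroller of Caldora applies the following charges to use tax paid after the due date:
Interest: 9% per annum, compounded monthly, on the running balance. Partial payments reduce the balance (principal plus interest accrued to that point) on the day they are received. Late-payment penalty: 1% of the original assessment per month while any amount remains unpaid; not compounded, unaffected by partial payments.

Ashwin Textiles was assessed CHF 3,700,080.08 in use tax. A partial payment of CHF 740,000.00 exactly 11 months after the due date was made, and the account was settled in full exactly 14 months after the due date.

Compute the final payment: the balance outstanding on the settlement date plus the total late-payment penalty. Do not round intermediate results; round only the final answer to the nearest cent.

Monthly rate = 9% ÷ 12 = 0.75%
Balance at month 11: CHF 3,700,080.0800 × (1 + 0.0075)^11 = CHF 4,017,045.2739…
After CHF 740,000.00 payment: CHF 4,017,045.2739… − CHF 740,000.00 = CHF 3,277,045.2739…
Balance at month 14: CHF 3,277,045.2739… × (1 + 0.0075)^3 = CHF 3,351,333.1764…
Penalty: 14 × 1% × CHF 3,700,080.08 = CHF 518,011.21…
Final settlement = outstanding balance + penalty = CHF 3,351,333.1764… + CHF 518,011.21… = CHF 3,869,344.39

CHF 3,869,344.39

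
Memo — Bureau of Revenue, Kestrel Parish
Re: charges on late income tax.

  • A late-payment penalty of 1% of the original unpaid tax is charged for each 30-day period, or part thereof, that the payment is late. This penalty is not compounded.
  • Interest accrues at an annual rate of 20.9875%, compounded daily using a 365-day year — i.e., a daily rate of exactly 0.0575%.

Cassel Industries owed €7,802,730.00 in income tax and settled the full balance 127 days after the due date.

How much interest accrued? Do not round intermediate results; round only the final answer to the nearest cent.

€590,938.62

Interest: €7,802,730.00 × ((1 + 0.000575)^127 − 1) = €7,802,730.00 × 0.07573485… = €590,938.6190…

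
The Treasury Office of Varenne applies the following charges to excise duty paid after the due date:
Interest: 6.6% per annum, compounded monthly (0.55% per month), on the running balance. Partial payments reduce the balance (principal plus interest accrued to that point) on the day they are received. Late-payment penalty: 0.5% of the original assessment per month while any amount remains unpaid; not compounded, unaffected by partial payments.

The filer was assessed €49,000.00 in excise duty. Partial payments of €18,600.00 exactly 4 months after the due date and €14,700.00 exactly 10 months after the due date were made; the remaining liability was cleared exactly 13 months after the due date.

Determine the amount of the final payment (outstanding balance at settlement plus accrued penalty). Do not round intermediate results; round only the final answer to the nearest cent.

Balance at month 4: €49,000.0000 × (1 + 0.0055)^4 = €50,086.9262…
After €18,600.00 payment: €50,086.9262… − €18,600.00 = €31,486.9262…
Balance at month 10: €31,486.9262… × (1 + 0.0055)^6 = €32,540.3871…
After €14,700.00 payment: €32,540.3871… − €14,700.00 = €17,840.3871…
Balance at month 13: €17,840.3871… × (1 + 0.0055)^3 = €18,136.3755…
Penalty: 13 × 0.5% × €49,000.00 = €3,185.00
Final settlement = outstanding balance + penalty = €18,136.3755… + €3,185.00 = €21,321.38

€21,321.38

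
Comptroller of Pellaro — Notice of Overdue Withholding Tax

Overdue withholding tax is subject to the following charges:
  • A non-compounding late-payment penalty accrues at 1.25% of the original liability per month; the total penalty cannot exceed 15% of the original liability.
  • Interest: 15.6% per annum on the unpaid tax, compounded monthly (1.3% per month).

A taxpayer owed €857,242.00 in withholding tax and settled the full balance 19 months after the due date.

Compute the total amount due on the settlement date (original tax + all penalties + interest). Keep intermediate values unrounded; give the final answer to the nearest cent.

Penalty (uncapped): 19 × 1.25% × €857,242.00 = €203,594.98…; cap = 15% × €857,242.00 = €128,586.30 → penalty = €128,586.30
Interest: €857,242.00 × ((1 + 0.013)^19 − 1) = €857,242.00 × 0.2781430… = €238,435.9019…
Total = €857,242.00 + €128,586.3000 + €238,435.9019… = €1,224,264.20

€1,224,264.20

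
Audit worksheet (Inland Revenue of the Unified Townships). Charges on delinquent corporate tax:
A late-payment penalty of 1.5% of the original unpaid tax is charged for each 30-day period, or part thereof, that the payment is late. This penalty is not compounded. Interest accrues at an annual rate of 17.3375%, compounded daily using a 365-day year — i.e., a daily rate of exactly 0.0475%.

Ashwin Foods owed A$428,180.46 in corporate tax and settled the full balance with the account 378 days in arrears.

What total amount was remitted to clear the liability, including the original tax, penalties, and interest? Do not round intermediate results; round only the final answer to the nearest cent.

Penalty periods: ⌈378/30⌉ = 13; penalty = 13 × 1.5% × A$428,180.46 = A$83,495.19…
Interest: A$428,180.46 × ((1 + 0.000475)^378 − 1) = A$428,180.46 × 0.19662772… = A$84,192.1492…
Total = A$428,180.46 + A$83,495.1897 + A$84,192.1492… = A$595,867.80

A$595,867.80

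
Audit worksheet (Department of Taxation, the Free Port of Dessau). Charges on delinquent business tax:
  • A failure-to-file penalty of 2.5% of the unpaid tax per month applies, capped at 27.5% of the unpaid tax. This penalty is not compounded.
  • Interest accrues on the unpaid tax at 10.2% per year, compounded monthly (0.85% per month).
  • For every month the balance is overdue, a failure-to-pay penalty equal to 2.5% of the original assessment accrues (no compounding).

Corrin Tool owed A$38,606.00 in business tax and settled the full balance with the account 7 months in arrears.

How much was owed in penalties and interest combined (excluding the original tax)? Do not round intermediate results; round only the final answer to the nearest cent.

Failure-to-file: 7 × 2.5% × A$38,606.00 = A$6,756.05 (under the 27.5% cap)
Failure-to-pay penalty = 2.5% × A$38,606.00 × 7 mo = A$6,756.05
Interest: A$38,606.00 × ((1 + 0.0085)^7 − 1) = A$38,606.00 × 0.0610389… = A$2,356.4689…
Penalties + interest = A$13,512.1000 + A$2,356.4689… = A$15,868.57

A$15,868.57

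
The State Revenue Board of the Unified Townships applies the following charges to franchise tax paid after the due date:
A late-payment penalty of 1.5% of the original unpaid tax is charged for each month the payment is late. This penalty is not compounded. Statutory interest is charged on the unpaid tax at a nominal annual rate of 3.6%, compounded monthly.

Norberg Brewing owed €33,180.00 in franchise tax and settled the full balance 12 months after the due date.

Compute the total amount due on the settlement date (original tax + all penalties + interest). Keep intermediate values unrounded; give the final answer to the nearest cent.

Late-payment penalty = 1.5% × €33,180.00 × 12 mo = €5,972.40
Interest (3.6%/yr ÷ 12 = 0.3%/month): €33,180.00 × ((1 + 0.003)^12 − 1) = €1,214.3873…
Total = €33,180.00 + €5,972.4000 + €1,214.3873… = €40,366.79

€40,366.79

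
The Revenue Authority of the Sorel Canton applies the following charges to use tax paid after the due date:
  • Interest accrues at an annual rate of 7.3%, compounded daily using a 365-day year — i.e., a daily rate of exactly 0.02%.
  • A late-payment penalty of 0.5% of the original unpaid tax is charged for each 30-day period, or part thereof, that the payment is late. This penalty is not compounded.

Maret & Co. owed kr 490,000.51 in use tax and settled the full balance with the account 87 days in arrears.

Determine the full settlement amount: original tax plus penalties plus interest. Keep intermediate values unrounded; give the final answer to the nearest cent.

kr 505,950.27

Penalty periods: ⌈87/30⌉ = 3; penalty = 3 × 0.5% × kr 490,000.51 = kr 7,350.01…
Interest: kr 490,000.51 × ((1 + 0.0002)^87 − 1) = kr 490,000.51 × 0.01755049… = kr 8,599.7498…
Total = kr 490,000.51 + kr 7,350.0077… + kr 8,599.7498… = kr 505,950.27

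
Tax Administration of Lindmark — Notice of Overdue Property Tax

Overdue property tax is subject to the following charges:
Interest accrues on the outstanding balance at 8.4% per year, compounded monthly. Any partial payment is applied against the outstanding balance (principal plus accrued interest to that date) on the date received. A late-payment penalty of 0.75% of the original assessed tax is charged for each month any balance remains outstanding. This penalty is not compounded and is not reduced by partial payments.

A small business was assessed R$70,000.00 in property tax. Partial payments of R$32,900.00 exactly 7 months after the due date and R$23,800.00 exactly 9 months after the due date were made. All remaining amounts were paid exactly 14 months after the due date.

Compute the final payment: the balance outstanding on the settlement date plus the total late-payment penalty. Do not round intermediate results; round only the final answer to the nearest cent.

Monthly rate = 8.4% ÷ 12 = 0.7%
Balance at month 7: R$70,000.0000 × (1 + 0.007)^7 = R$73,502.8763…
After R$32,900.00 payment: R$73,502.8763… − R$32,900.00 = R$40,602.8763…
Balance at month 9: R$40,602.8763… × (1 + 0.007)^2 = R$41,173.3061…
After R$23,800.00 payment: R$41,173.3061… − R$23,800.00 = R$17,373.3061…
Balance at month 14: R$17,373.3061… × (1 + 0.007)^5 = R$17,989.9445…
Penalty: 14 × 0.75% × R$70,000.00 = R$7,350.00
Final settlement = outstanding balance + penalty = R$17,989.9445… + R$7,350.00 = R$25,339.94

R$25,339.94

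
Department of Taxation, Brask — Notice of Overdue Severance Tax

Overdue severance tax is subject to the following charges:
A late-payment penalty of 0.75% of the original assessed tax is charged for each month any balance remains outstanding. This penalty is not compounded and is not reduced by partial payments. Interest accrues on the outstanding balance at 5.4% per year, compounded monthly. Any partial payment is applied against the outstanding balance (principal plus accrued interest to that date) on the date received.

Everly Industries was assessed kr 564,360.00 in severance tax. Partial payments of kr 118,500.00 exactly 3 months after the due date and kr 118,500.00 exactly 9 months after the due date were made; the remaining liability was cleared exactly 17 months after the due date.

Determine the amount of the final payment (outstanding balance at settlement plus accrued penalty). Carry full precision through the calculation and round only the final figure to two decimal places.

Monthly rate = 5.4% ÷ 12 = 0.45%
Balance at month 3: kr 564,360.0000 × (1 + 0.0045)^3 = kr 572,013.1963…
After kr 118,500.00 payment: kr 572,013.1963… − kr 118,500.00 = kr 453,513.1963…
Balance at month 9: kr 453,513.1963… × (1 + 0.0045)^6 = kr 465,896.6366…
After kr 118,500.00 payment: kr 465,896.6366… − kr 118,500.00 = kr 347,396.6366…
Balance at month 17: kr 347,396.6366… × (1 + 0.0045)^8 = kr 360,101.6721…
Penalty: 17 × 0.75% × kr 564,360.00 = kr 71,955.90
Final settlement = outstanding balance + penalty = kr 360,101.6721… + kr 71,955.90 = kr 432,057.57

kr 432,057.57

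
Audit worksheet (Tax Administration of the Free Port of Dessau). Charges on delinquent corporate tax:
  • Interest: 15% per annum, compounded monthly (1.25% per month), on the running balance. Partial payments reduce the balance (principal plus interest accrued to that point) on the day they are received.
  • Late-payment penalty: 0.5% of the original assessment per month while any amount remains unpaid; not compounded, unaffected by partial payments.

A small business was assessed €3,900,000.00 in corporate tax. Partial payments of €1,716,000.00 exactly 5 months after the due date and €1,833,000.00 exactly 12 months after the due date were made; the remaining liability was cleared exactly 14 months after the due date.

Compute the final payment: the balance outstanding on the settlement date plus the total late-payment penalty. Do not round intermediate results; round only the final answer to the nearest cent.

Balance at month 5: €3,900,000.0000 × (1 + 0.0125)^5 = €4,149,920.3991…
After €1,716,000.00 payment: €4,149,920.3991… − €1,716,000.00 = €2,433,920.3991…
Balance at month 12: €2,433,920.3991… × (1 + 0.0125)^7 = €2,655,043.2121…
After €1,833,000.00 payment: €2,655,043.2121… − €1,833,000.00 = €822,043.2121…
Balance at month 14: €822,043.2121… × (1 + 0.0125)^2 = €842,722.7366…
Penalty: 14 × 0.5% × €3,900,000.00 = €273,000.00
Final settlement = outstanding balance + penalty = €842,722.7366… + €273,000.00 = €1,115,722.74

€1,115,722.74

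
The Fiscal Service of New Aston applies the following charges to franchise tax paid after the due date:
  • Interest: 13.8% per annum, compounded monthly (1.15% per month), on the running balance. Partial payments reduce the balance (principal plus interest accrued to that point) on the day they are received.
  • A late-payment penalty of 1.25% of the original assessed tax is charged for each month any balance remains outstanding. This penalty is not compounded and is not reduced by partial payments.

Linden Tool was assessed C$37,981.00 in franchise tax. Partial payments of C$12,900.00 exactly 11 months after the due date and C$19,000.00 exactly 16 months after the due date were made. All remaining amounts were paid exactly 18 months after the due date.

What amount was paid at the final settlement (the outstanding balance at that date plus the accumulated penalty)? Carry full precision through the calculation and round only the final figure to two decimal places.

C$21,792.06

Balance at month 11: C$37,981.0000 × (1 + 0.0115)^11 = C$43,071.6147…
After C$12,900.00 payment: C$43,071.6147… − C$12,900.00 = C$30,171.6147…
Balance at month 16: C$30,171.6147… × (1 + 0.0115)^5 = C$31,946.8460…
After C$19,000.00 payment: C$31,946.8460… − C$19,000.00 = C$12,946.8460…
Balance at month 18: C$12,946.8460… × (1 + 0.0115)^2 = C$13,246.3357…
Penalty: 18 × 1.25% × C$37,981.00 = C$8,545.73…
Final settlement = outstanding balance + penalty = C$13,246.3357… + C$8,545.73… = C$21,792.06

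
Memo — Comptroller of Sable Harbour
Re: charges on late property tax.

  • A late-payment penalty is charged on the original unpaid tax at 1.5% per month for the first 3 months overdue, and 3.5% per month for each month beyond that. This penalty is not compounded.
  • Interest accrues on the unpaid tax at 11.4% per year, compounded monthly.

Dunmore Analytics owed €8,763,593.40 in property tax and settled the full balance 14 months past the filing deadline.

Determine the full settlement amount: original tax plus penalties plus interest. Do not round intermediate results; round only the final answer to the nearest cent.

Penalty, months 1–3: 3 × 1.5% × €8,763,593.40 = €394,361.70…
Penalty, months 4–14: 11 × 3.5% × €8,763,593.40 = €3,373,983.46…
Interest (11.4%/yr ÷ 12 = 0.95%/month): €8,763,593.40 × ((1 + 0.0095)^14 − 1) = €1,240,338.9341…
Total = €8,763,593.40 + €3,768,345.1620 + €1,240,338.9341… = €13,772,277.50

€13,772,277.50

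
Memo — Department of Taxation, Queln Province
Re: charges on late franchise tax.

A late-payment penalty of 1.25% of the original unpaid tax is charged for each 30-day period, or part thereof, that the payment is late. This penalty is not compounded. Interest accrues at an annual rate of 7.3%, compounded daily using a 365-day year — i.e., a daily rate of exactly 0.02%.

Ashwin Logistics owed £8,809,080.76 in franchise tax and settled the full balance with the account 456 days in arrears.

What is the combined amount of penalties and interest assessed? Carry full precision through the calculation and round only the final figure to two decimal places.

£2,602,890.37

Penalty periods: ⌈456/30⌉ = 16; penalty = 16 × 1.25% × £8,809,080.76 = £1,761,816.15…
Interest: £8,809,080.76 × ((1 + 0.0002)^456 − 1) = £8,809,080.76 × 0.09547809… = £841,074.2188…
Penalties + interest = £1,761,816.1520 + £841,074.2188… = £2,602,890.37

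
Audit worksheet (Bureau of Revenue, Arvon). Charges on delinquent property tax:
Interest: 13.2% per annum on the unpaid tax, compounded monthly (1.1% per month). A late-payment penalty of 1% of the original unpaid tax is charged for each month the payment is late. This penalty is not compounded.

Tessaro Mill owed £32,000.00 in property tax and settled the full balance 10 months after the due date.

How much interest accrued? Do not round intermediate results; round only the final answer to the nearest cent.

Interest: £32,000.00 × ((1 + 0.011)^10 − 1) = £32,000.00 × 0.1156078… = £3,699.4507…

£3,699.45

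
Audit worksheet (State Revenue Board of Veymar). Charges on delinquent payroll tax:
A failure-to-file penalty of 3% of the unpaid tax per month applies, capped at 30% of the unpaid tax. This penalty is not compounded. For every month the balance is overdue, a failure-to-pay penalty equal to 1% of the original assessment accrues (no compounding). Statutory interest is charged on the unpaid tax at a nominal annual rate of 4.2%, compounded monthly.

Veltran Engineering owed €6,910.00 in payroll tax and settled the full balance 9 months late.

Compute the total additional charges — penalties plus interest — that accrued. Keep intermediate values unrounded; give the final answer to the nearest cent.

Failure-to-file: 9 × 3% × €6,910.00 = €1,865.70 (under the 30% cap)
Failure-to-pay penalty = 1% × €6,910.00 × 9 mo = €621.90
Interest (4.2%/yr ÷ 12 = 0.35%/month): €6,910.00 × ((1 + 0.0035)^9 − 1) = €220.7373…
Penalties + interest = €2,487.6000 + €220.7373… = €2,708.34

€2,708.34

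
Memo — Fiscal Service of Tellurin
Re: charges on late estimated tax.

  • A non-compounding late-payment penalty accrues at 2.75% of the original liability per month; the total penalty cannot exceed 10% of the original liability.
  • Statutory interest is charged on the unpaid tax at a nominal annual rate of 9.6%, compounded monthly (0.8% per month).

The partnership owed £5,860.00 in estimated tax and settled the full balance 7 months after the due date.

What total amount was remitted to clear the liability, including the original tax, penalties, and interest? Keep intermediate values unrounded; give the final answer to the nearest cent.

Penalty (uncapped): 7 × 2.75% × £5,860.00 = £1,128.05; cap = 10% × £5,860.00 = £586.00 → penalty = £586.00
Interest: £5,860.00 × ((1 + 0.008)^7 − 1) = £5,860.00 × 0.0573621… = £336.1417…
Total = £5,860.00 + £586.0000 + £336.1417… = £6,782.14

£6,782.14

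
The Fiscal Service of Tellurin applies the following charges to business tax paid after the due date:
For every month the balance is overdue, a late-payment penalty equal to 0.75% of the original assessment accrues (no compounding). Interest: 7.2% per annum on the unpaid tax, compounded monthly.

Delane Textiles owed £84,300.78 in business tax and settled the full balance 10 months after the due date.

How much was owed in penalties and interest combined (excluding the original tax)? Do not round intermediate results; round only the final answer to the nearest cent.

Late-payment penalty = 0.75% × £84,300.78 × 10 mo = £6,322.56…
Interest (7.2%/yr ÷ 12 = 0.6%/month): £84,300.78 × ((1 + 0.006)^10 − 1) = £5,196.8222…
Penalties + interest = £6,322.5585 + £5,196.8222… = £11,519.38

£11,519.38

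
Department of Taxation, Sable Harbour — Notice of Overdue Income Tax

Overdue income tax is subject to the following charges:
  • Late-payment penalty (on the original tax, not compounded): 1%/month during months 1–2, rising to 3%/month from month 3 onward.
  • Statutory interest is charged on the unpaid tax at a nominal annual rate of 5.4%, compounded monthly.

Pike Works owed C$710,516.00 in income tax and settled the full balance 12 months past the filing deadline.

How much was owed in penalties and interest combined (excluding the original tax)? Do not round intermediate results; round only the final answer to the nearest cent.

Penalty, months 1–2: 2 × 1% × C$710,516.00 = C$14,210.32
Penalty, months 3–12: 10 × 3% × C$710,516.00 = C$213,154.80
Interest (5.4%/yr ÷ 12 = 0.45%/month): C$710,516.00 × ((1 + 0.0045)^12 − 1) = C$39,331.8580…
Penalties + interest = C$227,365.1200 + C$39,331.8580… = C$266,696.98

C$266,696.98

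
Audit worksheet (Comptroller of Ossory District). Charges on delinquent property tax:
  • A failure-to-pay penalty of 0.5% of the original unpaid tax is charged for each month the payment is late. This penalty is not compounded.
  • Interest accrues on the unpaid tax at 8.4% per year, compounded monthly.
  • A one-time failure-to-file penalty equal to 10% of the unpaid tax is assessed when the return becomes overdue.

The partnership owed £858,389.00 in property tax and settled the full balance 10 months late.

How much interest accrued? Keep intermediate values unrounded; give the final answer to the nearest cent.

Interest (8.4%/yr ÷ 12 = 0.7%/month): £858,389.00 × ((1 + 0.007)^10 − 1) = £62,015.7455…

£62,015.75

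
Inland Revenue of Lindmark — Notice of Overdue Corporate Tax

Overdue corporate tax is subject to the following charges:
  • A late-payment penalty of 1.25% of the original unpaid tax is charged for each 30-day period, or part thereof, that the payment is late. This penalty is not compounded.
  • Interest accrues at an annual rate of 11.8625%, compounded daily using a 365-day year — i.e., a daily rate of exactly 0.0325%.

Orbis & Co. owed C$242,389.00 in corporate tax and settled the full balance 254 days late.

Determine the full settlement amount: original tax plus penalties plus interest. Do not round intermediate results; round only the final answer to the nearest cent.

C$290,512.53

Penalty periods: ⌈254/30⌉ = 9; penalty = 9 × 1.25% × C$242,389.00 = C$27,268.76…
Interest: C$242,389.00 × ((1 + 0.000325)^254 − 1) = C$242,389.00 × 0.08603841… = C$20,854.7640…
Total = C$242,389.00 + C$27,268.7625 + C$20,854.7640… = C$290,512.53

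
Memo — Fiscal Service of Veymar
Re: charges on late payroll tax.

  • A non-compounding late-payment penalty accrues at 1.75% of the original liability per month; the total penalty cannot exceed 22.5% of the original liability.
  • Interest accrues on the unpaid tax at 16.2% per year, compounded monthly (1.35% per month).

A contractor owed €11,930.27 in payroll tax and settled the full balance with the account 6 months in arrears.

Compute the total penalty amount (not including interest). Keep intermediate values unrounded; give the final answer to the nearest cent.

€1,252.68

Penalty: 6 × 1.75% × €11,930.27 = €1,252.68… (below the 22.5% cap of €2,684.31…)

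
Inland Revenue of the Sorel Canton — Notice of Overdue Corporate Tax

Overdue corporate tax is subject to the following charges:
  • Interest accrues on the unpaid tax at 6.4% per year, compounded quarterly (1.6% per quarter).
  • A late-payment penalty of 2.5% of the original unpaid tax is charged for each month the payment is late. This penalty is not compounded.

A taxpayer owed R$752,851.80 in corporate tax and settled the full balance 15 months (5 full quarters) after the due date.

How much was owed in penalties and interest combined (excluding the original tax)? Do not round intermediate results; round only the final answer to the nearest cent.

Late-payment penalty: 15 × 2.5% × R$752,851.80 = R$282,319.43…
Interest: R$752,851.80 × ((1 + 0.016)^5 − 1) = R$752,851.80 × 0.0826013… = R$62,186.5289…
Penalties + interest = R$282,319.4250 + R$62,186.5289… = R$344,505.95

R$344,505.95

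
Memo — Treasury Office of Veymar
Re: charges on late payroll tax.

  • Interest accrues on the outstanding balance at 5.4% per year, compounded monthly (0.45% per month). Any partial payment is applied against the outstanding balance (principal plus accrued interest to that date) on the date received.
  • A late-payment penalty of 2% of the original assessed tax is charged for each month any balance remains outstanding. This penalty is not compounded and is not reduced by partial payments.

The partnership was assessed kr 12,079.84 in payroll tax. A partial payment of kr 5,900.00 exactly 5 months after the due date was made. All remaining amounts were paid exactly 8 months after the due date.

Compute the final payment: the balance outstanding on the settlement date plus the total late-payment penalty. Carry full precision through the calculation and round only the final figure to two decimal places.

kr 8,474.39

Balance at month 5: kr 12,079.8400 × (1 + 0.0045)^5 = kr 12,354.0936…
After kr 5,900.00 payment: kr 12,354.0936… − kr 5,900.00 = kr 6,454.0936…
Balance at month 8: kr 6,454.0936… × (1 + 0.0045)^3 = kr 6,541.6165…
Penalty: 8 × 2% × kr 12,079.84 = kr 1,932.77…
Final settlement = outstanding balance + penalty = kr 6,541.6165… + kr 1,932.77… = kr 8,474.39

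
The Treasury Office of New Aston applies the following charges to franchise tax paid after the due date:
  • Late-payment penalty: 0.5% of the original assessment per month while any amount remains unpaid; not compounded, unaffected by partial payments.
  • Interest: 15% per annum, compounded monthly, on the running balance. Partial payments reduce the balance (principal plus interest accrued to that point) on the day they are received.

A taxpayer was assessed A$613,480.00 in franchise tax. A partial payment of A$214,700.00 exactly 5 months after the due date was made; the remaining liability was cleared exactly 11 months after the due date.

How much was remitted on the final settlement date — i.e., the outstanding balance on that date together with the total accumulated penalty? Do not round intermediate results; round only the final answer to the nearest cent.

Monthly rate = 15% ÷ 12 = 1.25%
Balance at month 5: A$613,480.0000 × (1 + 0.0125)^5 = A$652,793.1196…
After A$214,700.00 payment: A$652,793.1196… − A$214,700.00 = A$438,093.1196…
Balance at month 11: A$438,093.1196… × (1 + 0.0125)^6 = A$471,994.1586…
Penalty: 11 × 0.5% × A$613,480.00 = A$33,741.40
Final settlement = outstanding balance + penalty = A$471,994.1586… + A$33,741.40 = A$505,735.56

A$505,735.56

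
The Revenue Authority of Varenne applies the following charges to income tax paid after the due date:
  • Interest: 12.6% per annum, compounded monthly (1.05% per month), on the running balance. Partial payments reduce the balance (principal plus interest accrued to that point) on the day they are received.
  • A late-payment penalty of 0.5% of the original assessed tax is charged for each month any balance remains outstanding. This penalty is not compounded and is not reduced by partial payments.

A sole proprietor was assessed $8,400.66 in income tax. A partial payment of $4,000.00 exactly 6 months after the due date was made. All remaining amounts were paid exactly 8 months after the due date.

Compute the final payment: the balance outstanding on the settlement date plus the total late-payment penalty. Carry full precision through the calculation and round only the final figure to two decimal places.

Balance at month 6: $8,400.6600 × (1 + 0.0105)^6 = $8,943.9902…
After $4,000.00 payment: $8,943.9902… − $4,000.00 = $4,943.9902…
Balance at month 8: $4,943.9902… × (1 + 0.0105)^2 = $5,048.3591…
Penalty: 8 × 0.5% × $8,400.66 = $336.03…
Final settlement = outstanding balance + penalty = $5,048.3591… + $336.03… = $5,384.39

$5,384.39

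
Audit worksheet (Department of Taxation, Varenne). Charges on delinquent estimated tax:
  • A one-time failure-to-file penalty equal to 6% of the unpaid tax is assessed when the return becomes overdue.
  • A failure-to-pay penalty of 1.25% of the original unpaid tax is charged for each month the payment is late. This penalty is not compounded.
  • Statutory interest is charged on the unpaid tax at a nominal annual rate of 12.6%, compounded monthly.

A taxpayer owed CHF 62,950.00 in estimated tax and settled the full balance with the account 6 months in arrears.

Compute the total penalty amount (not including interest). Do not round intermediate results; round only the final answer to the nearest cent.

Failure-to-file penalty: 6% × CHF 62,950.00 = CHF 3,777.00
Failure-to-pay penalty: 6 × 1.25% × CHF 62,950.00 = CHF 4,721.25
Total penalty = CHF 3,777.00 + CHF 4,721.25 = CHF 8,498.25

CHF 8,498.25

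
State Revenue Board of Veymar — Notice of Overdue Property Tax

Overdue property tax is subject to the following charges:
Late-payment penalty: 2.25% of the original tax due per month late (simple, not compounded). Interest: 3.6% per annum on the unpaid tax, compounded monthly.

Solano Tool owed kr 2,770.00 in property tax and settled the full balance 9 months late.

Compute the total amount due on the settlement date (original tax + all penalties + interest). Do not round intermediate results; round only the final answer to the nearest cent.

kr 3,406.62

Late-payment penalty: 9 × 2.25% × kr 2,770.00 = kr 560.93…
Interest (3.6%/yr ÷ 12 = 0.3%/month): kr 2,770.00 × ((1 + 0.003)^9 − 1) = kr 75.6938…
Total = kr 2,770.00 + kr 560.9250 + kr 75.6938… = kr 3,406.62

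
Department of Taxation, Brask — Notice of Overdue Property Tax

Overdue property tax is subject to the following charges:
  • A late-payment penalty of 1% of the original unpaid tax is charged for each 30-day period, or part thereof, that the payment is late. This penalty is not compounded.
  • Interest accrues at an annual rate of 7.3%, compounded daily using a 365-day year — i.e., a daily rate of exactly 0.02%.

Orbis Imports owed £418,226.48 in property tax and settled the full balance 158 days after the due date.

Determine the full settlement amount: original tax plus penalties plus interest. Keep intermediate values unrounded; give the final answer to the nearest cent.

Penalty periods: ⌈158/30⌉ = 6; penalty = 6 × 1% × £418,226.48 = £25,093.59…
Interest: £418,226.48 × ((1 + 0.0002)^158 − 1) = £418,226.48 × 0.03210132… = £13,425.6220…
Total = £418,226.48 + £25,093.5888 + £13,425.6220… = £456,745.69

£456,745.69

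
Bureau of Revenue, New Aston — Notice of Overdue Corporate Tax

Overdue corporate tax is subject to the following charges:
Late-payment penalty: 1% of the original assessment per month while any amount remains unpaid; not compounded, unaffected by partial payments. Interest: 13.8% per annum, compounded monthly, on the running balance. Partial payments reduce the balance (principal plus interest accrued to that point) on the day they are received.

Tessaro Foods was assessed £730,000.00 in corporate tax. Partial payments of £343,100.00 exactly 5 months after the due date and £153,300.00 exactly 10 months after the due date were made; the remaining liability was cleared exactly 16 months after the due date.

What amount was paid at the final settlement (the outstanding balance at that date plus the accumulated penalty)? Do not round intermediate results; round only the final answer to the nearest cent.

£440,078.33

Monthly rate = 13.8% ÷ 12 = 1.15%
Balance at month 5: £730,000.0000 × (1 + 0.0115)^5 = £772,951.5914…
After £343,100.00 payment: £772,951.5914… − £343,100.00 = £429,851.5914…
Balance at month 10: £429,851.5914… × (1 + 0.0115)^5 = £455,143.1118…
After £153,300.00 payment: £455,143.1118… − £153,300.00 = £301,843.1118…
Balance at month 16: £301,843.1118… × (1 + 0.0115)^6 = £323,278.3286…
Penalty: 16 × 1% × £730,000.00 = £116,800.00
Final settlement = outstanding balance + penalty = £323,278.3286… + £116,800.00 = £440,078.33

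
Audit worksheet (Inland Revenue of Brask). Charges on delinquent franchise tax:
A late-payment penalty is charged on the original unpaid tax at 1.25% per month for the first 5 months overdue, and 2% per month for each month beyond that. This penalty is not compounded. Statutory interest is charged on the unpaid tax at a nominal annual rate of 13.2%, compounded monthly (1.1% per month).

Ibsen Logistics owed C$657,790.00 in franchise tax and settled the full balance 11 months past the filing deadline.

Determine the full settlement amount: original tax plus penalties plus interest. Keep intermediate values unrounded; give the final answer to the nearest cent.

Penalty, months 1–5: 5 × 1.25% × C$657,790.00 = C$41,111.88…
Penalty, months 6–11: 6 × 2% × C$657,790.00 = C$78,934.80
Interest: C$657,790.00 × ((1 + 0.011)^11 − 1) = C$657,790.00 × 0.1278795… = C$84,117.8706…
Total = C$657,790.00 + C$120,046.6750 + C$84,117.8706… = C$861,954.55

C$861,954.55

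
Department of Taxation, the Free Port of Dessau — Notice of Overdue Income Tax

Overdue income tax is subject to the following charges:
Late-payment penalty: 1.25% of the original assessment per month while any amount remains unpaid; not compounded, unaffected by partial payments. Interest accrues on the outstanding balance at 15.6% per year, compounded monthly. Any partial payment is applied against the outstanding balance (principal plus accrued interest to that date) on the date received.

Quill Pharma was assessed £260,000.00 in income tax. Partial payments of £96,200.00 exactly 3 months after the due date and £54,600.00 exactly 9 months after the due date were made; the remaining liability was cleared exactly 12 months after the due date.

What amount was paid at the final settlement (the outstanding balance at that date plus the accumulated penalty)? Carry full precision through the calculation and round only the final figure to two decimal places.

Monthly rate = 15.6% ÷ 12 = 1.3%
Balance at month 3: £260,000.0000 × (1 + 0.013)^3 = £270,272.3912…
After £96,200.00 payment: £270,272.3912… − £96,200.00 = £174,072.3912…
Balance at month 9: £174,072.3912… × (1 + 0.013)^6 = £188,099.0350…
After £54,600.00 payment: £188,099.0350… − £54,600.00 = £133,499.0350…
Balance at month 12: £133,499.0350… × (1 + 0.013)^3 = £138,773.4746…
Penalty: 12 × 1.25% × £260,000.00 = £39,000.00
Final settlement = outstanding balance + penalty = £138,773.4746… + £39,000.00 = £177,773.47

£177,773.47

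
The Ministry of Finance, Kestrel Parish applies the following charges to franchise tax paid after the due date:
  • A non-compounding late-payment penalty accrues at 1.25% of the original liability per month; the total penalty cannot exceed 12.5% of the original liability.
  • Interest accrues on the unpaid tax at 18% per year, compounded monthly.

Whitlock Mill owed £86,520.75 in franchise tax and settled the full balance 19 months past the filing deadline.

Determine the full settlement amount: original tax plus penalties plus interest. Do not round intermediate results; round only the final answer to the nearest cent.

Penalty (uncapped): 19 × 1.25% × £86,520.75 = £20,548.68…; cap = 12.5% × £86,520.75 = £10,815.09… → penalty = £10,815.09…
Interest (18%/yr ÷ 12 = 1.5%/month): £86,520.75 × ((1 + 0.015)^19 − 1) = £28,288.0237…
Total = £86,520.75 + £10,815.0938… + £28,288.0237… = £125,623.87

£125,623.87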